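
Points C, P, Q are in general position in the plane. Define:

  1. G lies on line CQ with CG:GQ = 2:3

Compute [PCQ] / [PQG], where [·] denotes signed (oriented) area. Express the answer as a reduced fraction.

[PCQ]:[PQG] = -5/3

Choose coordinates C = (0, 0), P = (1, 0), Q = (0, 1).
1. G lies on line CQ with CG:GQ = 2:3 ⇒ G = (0, 2/5)
2·[PCQ] = -1, 2·[PQG] = 3/5
[PCQ]:[PQG] = -1:3/5 = -5/3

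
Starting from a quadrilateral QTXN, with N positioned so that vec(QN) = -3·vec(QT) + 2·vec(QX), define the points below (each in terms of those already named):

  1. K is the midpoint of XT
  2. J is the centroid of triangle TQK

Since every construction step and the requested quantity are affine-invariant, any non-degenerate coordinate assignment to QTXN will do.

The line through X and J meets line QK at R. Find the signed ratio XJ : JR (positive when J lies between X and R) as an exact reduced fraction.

XJ:JR = -4

Choose coordinates Q = (0, 0), T = (1, 0), X = (0, 1), N = (-3, 2).
1. K is the midpoint of XT ⇒ K = (1/2, 1/2)
2. J is the centroid of triangle TQK ⇒ J = (1/2, 1/6)
line XJ meets QK at R = (3/8, 3/8)
J = X + t·(R−X) with t = 4/3, so XJ:JR = 4/3:-1/3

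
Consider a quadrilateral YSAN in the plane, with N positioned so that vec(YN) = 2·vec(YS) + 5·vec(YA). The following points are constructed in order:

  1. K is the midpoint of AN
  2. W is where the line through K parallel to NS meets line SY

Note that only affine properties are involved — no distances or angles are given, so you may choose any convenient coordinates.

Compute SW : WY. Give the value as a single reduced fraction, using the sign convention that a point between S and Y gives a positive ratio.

SW:WY = 3/2

Work in coordinates with Y = (0, 0), S = (1, 0), A = (0, 1), N = (2, 5).
1. K is the midpoint of AN ⇒ K = (1, 3)
2. W is where the line through K parallel to NS meets line SY ⇒ W = (2/5, 0)
W = S + t·(Y−S) with t = 3/5, so SW:WY = t:(1−t) = 3/5:2/5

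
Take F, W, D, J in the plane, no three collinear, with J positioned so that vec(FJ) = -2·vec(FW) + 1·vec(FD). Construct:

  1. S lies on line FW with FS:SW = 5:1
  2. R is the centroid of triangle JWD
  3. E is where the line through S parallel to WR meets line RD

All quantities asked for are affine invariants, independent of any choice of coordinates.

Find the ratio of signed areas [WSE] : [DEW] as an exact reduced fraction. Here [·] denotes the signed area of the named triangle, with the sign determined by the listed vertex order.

Set F = (0, 0), W = (1, 0), D = (0, 1), J = (-2, 1); any affine frame gives the same invariant.
1. S lies on line FW with FS:SW = 5:1 ⇒ S = (5/6, 0)
2. R is the centroid of triangle JWD ⇒ R = (-1/3, 2/3)
3. E is where the line through S parallel to WR meets line RD ⇒ E = (-7/18, 11/18)
2·[WSE] = -11/108, 2·[DEW] = 7/9
[WSE]:[DEW] = -11/108:7/9 = -11/84

[WSE]:[DEW] = -11/84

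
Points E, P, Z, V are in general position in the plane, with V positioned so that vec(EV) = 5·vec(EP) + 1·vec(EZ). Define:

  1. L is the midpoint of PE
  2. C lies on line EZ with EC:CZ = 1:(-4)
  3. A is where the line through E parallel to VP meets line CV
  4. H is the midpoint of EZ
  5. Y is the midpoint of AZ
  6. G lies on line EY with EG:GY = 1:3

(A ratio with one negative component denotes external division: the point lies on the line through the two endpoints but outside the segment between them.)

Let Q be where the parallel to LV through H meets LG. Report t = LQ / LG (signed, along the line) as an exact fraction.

Work in coordinates with E = (0, 0), P = (1, 0), Z = (0, 1), V = (5, 1).
1. L is the midpoint of PE ⇒ L = (1/2, 0)
2. C lies on line EZ with EC:CZ = 1:(-4) ⇒ C = (0, -1/3)
3. A is where the line through E parallel to VP meets line CV ⇒ A = (20, 5)
4. H is the midpoint of EZ ⇒ H = (0, 1/2)
5. Y is the midpoint of AZ ⇒ Y = (10, 3)
6. G lies on line EY with EG:GY = 1:3 ⇒ G = (5/2, 3/4)
through H parallel to LV: direction (9/2, 1); meets LG at Q = (9/2, 3/2)
Q = L + t·(G−L) with t = 2

t = 2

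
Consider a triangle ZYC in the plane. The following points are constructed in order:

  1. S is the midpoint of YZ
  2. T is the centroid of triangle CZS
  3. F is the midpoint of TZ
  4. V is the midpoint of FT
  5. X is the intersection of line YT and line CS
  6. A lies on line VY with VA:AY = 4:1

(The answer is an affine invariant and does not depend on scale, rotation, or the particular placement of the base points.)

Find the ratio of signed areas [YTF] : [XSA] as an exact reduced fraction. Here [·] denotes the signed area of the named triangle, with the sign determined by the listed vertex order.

Choose coordinates Z = (0, 0), Y = (1, 0), C = (0, 1).
1. S is the midpoint of YZ ⇒ S = (1/2, 0)
2. T is the centroid of triangle CZS ⇒ T = (1/6, 1/3)
3. F is the midpoint of TZ ⇒ F = (1/12, 1/6)
4. V is the midpoint of FT ⇒ V = (1/8, 1/4)
5. X is the intersection of line YT and line CS ⇒ X = (3/8, 1/4)
6. A lies on line VY with VA:AY = 4:1 ⇒ A = (33/40, 1/20)
2·[YTF] = 1/6, 2·[XSA] = 7/80
[YTF]:[XSA] = 1/6:7/80 = 40/21

[YTF]:[XSA] = 40/21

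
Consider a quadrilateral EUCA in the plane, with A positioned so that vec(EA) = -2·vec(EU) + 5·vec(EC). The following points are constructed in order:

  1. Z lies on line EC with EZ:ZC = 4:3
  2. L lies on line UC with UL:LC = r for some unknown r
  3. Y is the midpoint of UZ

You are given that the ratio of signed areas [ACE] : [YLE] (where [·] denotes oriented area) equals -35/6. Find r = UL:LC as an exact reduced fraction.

r = 4

Work in coordinates with E = (0, 0), U = (1, 0), C = (0, 1), A = (-2, 5).
1. Z lies on line EC with EZ:ZC = 4:3 ⇒ Z = (0, 4/7)
2. With UL:LC = r, write λ = r/(r+1) so L = U + λ·(C−U); L is affine-linear in λ
3. Y is the midpoint of UZ ⇒ Y = (1/2, 2/7)
Every point depending on L is an affine combination of L and λ-independent points, so each such coordinate is linear in λ; the λ² term in each signed area is a multiple of (C−U)×(C−U) = 0, so 2·[ACE] and 2·[YLE] are each linear in λ. Evaluating at λ=0 and λ=1:
  2·[ACE] = -2,   2·[YLE] = 11/14·λ − 2/7
So [ACE]:[YLE] = (-2) / (11/14·λ − 2/7). Setting this equal to -35/6:
  -2 = -35/6·(11/14·λ − 2/7)  ⇒  λ = 4/5
Then r = λ/(1−λ) = (4/5)/(1/5) = 4. Check: with r = 4, L = (1/5, 4/5) and [ACE]:[YLE] = -35/6 as required.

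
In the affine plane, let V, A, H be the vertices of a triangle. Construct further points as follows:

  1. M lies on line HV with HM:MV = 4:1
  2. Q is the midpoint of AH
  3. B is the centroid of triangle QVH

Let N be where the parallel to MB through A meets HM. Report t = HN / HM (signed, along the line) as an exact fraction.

t = 7/2

Assign V = (0, 0), A = (1, 0), H = (0, 1) — the answer is frame-independent, so this choice is without loss of generality.
1. M lies on line HV with HM:MV = 4:1 ⇒ M = (0, 1/5)
2. Q is the midpoint of AH ⇒ Q = (1/2, 1/2)
3. B is the centroid of triangle QVH ⇒ B = (1/6, 1/2)
through A parallel to MB: direction (1/6, 3/10); meets HM at N = (0, -9/5)
N = H + t·(M−H) with t = 7/2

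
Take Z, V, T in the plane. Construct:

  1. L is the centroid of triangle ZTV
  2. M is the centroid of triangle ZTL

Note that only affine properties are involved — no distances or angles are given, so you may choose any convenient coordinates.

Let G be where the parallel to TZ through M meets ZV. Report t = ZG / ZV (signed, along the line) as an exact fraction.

t = 1/9

Work in coordinates with Z = (0, 0), V = (1, 0), T = (0, 1).
1. L is the centroid of triangle ZTV ⇒ L = (1/3, 1/3)
2. M is the centroid of triangle ZTL ⇒ M = (1/9, 4/9)
through M parallel to TZ: direction (0, -1); meets ZV at G = (1/9, 0)
G = Z + t·(V−Z) with t = 1/9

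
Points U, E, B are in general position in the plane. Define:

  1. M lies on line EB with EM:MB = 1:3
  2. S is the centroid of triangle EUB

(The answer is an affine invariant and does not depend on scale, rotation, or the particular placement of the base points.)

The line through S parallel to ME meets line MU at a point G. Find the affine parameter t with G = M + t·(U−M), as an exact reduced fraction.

t = 1/3

Choose coordinates U = (0, 0), E = (1, 0), B = (0, 1).
1. M lies on line EB with EM:MB = 1:3 ⇒ M = (3/4, 1/4)
2. S is the centroid of triangle EUB ⇒ S = (1/3, 1/3)
through S parallel to ME: direction (1/4, -1/4); meets MU at G = (1/2, 1/6)
G = M + t·(U−M) with t = 1/3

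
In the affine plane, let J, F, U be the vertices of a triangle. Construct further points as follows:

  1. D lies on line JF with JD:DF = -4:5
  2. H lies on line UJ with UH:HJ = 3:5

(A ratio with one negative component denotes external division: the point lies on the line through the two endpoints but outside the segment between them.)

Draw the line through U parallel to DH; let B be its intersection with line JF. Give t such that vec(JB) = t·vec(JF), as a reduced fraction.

t = -32/5

Assign J = (0, 0), F = (1, 0), U = (0, 1) — the answer is frame-independent, so this choice is without loss of generality.
1. D lies on line JF with JD:DF = -4:5 ⇒ D = (-4, 0)
2. H lies on line UJ with UH:HJ = 3:5 ⇒ H = (0, 5/8)
through U parallel to DH: direction (4, 5/8); meets JF at B = (-32/5, 0)
B = J + t·(F−J) with t = -32/5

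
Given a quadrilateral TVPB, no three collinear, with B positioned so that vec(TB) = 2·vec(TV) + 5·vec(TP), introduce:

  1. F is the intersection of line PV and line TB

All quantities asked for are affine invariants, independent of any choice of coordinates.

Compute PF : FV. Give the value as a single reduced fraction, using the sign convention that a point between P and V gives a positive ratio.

Work in coordinates with T = (0, 0), V = (1, 0), P = (0, 1), B = (2, 5).
1. F is the intersection of line PV and line TB ⇒ F = (2/7, 5/7)
F = P + t·(V−P) with t = 2/7, so PF:FV = t:(1−t) = 2/7:5/7

PF:FV = 2/5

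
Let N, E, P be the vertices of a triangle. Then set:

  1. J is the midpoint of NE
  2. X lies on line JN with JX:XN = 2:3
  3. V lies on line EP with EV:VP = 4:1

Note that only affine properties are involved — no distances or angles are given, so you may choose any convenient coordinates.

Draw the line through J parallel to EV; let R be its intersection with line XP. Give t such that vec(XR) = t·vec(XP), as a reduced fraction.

Work in coordinates with N = (0, 0), E = (1, 0), P = (0, 1).
1. J is the midpoint of NE ⇒ J = (1/2, 0)
2. X lies on line JN with JX:XN = 2:3 ⇒ X = (3/10, 0)
3. V lies on line EP with EV:VP = 4:1 ⇒ V = (1/5, 4/5)
through J parallel to EV: direction (-4/5, 4/5); meets XP at R = (3/14, 2/7)
R = X + t·(P−X) with t = 2/7

t = 2/7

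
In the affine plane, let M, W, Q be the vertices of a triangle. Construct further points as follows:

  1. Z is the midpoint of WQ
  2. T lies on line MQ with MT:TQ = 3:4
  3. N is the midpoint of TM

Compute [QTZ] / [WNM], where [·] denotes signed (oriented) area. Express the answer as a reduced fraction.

Choose coordinates M = (0, 0), W = (1, 0), Q = (0, 1).
1. Z is the midpoint of WQ ⇒ Z = (1/2, 1/2)
2. T lies on line MQ with MT:TQ = 3:4 ⇒ T = (0, 3/7)
3. N is the midpoint of TM ⇒ N = (0, 3/14)
2·[QTZ] = 2/7, 2·[WNM] = 3/14
[QTZ]:[WNM] = 2/7:3/14 = 4/3

[QTZ]:[WNM] = 4/3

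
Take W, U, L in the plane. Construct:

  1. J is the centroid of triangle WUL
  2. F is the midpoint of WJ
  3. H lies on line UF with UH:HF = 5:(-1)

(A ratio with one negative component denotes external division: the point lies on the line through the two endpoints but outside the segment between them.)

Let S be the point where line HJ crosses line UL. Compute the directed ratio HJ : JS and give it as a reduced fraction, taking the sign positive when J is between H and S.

HJ:JS = 3/2

Assign W = (0, 0), U = (1, 0), L = (0, 1) — the answer is frame-independent, so this choice is without loss of generality.
1. J is the centroid of triangle WUL ⇒ J = (1/3, 1/3)
2. F is the midpoint of WJ ⇒ F = (1/6, 1/6)
3. H lies on line UF with UH:HF = 5:(-1) ⇒ H = (-1/24, 5/24)
line HJ meets UL at S = (7/12, 5/12)
J = H + t·(S−H) with t = 3/5, so HJ:JS = 3/5:2/5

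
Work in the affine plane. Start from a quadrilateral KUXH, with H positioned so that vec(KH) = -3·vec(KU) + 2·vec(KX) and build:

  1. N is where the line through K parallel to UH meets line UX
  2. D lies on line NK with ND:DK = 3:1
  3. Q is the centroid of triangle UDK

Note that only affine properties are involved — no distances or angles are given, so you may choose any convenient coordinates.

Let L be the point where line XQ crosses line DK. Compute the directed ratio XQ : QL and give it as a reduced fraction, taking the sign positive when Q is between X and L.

XQ:QL = 5

Assign K = (0, 0), U = (1, 0), X = (0, 1), H = (-3, 2) — the answer is frame-independent, so this choice is without loss of generality.
1. N is where the line through K parallel to UH meets line UX ⇒ N = (2, -1)
2. D lies on line NK with ND:DK = 3:1 ⇒ D = (1/2, -1/4)
3. Q is the centroid of triangle UDK ⇒ Q = (1/2, -1/12)
line XQ meets DK at L = (3/5, -3/10)
Q = X + t·(L−X) with t = 5/6, so XQ:QL = 5/6:1/6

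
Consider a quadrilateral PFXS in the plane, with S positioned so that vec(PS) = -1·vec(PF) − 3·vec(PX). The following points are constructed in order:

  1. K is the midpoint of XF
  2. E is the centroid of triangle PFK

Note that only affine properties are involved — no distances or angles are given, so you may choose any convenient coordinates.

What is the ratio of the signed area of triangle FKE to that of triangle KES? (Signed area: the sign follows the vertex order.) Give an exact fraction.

[FKE]:[KES] = -1/3

Choose coordinates P = (0, 0), F = (1, 0), X = (0, 1), S = (-1, -3).
1. K is the midpoint of XF ⇒ K = (1/2, 1/2)
2. E is the centroid of triangle PFK ⇒ E = (1/2, 1/6)
2·[FKE] = 1/6, 2·[KES] = -1/2
[FKE]:[KES] = 1/6:-1/2 = -1/3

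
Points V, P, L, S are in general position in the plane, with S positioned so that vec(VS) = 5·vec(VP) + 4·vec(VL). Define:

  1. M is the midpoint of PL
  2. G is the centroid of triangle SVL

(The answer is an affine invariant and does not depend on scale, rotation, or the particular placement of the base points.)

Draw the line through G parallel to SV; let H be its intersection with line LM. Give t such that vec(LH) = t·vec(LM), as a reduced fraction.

Set V = (0, 0), P = (1, 0), L = (0, 1), S = (5, 4); any affine frame gives the same invariant.
1. M is the midpoint of PL ⇒ M = (1/2, 1/2)
2. G is the centroid of triangle SVL ⇒ G = (5/3, 5/3)
through G parallel to SV: direction (-5, -4); meets LM at H = (10/27, 17/27)
H = L + t·(M−L) with t = 20/27

t = 20/27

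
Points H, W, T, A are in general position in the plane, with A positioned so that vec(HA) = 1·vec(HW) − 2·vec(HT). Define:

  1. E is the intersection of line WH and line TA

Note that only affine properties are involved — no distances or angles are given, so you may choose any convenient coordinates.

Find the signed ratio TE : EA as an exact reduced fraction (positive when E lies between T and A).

Set H = (0, 0), W = (1, 0), T = (0, 1), A = (1, -2); any affine frame gives the same invariant.
1. E is the intersection of line WH and line TA ⇒ E = (1/3, 0)
E = T + t·(A−T) with t = 1/3, so TE:EA = t:(1−t) = 1/3:2/3

TE:EA = 1/2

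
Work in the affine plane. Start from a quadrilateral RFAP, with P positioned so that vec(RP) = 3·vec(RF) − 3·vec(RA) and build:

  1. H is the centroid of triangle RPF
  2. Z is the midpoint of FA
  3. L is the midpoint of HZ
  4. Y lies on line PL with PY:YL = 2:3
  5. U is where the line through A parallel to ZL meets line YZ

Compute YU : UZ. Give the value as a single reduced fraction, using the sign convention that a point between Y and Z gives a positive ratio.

Set R = (0, 0), F = (1, 0), A = (0, 1), P = (3, -3); any affine frame gives the same invariant.
1. H is the centroid of triangle RPF ⇒ H = (4/3, -1)
2. Z is the midpoint of FA ⇒ Z = (1/2, 1/2)
3. L is the midpoint of HZ ⇒ L = (11/12, -1/4)
4. Y lies on line PL with PY:YL = 2:3 ⇒ Y = (13/6, -19/10)
5. U is where the line through A parallel to ZL meets line YZ ⇒ U = (-11/18, 21/10)
U = Y + t·(Z−Y) with t = 5/3, so YU:UZ = t:(1−t) = 5/3:-2/3

YU:UZ = -5/2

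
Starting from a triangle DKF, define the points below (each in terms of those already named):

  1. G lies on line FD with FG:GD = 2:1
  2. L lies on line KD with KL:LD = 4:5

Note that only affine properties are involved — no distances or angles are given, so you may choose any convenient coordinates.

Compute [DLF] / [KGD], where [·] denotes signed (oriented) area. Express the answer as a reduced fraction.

Set D = (0, 0), K = (1, 0), F = (0, 1); any affine frame gives the same invariant.
1. G lies on line FD with FG:GD = 2:1 ⇒ G = (0, 1/3)
2. L lies on line KD with KL:LD = 4:5 ⇒ L = (5/9, 0)
2·[DLF] = 5/9, 2·[KGD] = 1/3
[DLF]:[KGD] = 5/9:1/3 = 5/3

[DLF]:[KGD] = 5/3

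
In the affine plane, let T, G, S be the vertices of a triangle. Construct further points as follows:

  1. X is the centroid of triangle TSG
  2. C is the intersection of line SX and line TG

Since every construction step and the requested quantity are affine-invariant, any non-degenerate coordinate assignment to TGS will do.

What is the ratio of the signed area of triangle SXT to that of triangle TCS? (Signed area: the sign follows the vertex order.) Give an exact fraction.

[SXT]:[TCS] = -2/3

Work in coordinates with T = (0, 0), G = (1, 0), S = (0, 1).
1. X is the centroid of triangle TSG ⇒ X = (1/3, 1/3)
2. C is the intersection of line SX and line TG ⇒ C = (1/2, 0)
2·[SXT] = -1/3, 2·[TCS] = 1/2
[SXT]:[TCS] = -1/3:1/2 = -2/3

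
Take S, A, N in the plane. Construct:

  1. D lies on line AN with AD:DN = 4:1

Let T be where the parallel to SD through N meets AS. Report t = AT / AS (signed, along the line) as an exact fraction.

Assign S = (0, 0), A = (1, 0), N = (0, 1) — the answer is frame-independent, so this choice is without loss of generality.
1. D lies on line AN with AD:DN = 4:1 ⇒ D = (1/5, 4/5)
through N parallel to SD: direction (1/5, 4/5); meets AS at T = (-1/4, 0)
T = A + t·(S−A) with t = 5/4

t = 5/4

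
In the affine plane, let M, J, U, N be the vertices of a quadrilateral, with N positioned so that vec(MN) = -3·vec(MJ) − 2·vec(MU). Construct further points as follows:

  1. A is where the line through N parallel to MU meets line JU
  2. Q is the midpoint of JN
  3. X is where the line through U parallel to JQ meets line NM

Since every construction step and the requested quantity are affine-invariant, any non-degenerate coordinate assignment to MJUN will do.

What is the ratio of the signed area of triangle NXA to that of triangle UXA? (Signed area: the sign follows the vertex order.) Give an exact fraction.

[NXA]:[UXA] = 2

Set M = (0, 0), J = (1, 0), U = (0, 1), N = (-3, -2); any affine frame gives the same invariant.
1. A is where the line through N parallel to MU meets line JU ⇒ A = (-3, 4)
2. Q is the midpoint of JN ⇒ Q = (-1, -1)
3. X is where the line through U parallel to JQ meets line NM ⇒ X = (6, 4)
2·[NXA] = 54, 2·[UXA] = 27
[NXA]:[UXA] = 54:27 = 2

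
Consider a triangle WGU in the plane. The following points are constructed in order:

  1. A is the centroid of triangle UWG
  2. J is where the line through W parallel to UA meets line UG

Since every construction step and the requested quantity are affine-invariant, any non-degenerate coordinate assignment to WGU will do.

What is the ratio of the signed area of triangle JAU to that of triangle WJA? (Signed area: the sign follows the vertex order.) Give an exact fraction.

[JAU]:[WJA] = -1/3

Choose coordinates W = (0, 0), G = (1, 0), U = (0, 1).
1. A is the centroid of triangle UWG ⇒ A = (1/3, 1/3)
2. J is where the line through W parallel to UA meets line UG ⇒ J = (-1, 2)
2·[JAU] = 1/3, 2·[WJA] = -1
[JAU]:[WJA] = 1/3:-1 = -1/3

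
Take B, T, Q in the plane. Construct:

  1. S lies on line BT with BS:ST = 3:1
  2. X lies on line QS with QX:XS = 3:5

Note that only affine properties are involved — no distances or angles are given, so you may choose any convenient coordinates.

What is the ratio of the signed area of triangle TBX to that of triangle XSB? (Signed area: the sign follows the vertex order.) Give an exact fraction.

Set B = (0, 0), T = (1, 0), Q = (0, 1); any affine frame gives the same invariant.
1. S lies on line BT with BS:ST = 3:1 ⇒ S = (3/4, 0)
2. X lies on line QS with QX:XS = 3:5 ⇒ X = (9/32, 5/8)
2·[TBX] = -5/8, 2·[XSB] = -15/32
[TBX]:[XSB] = -5/8:-15/32 = 4/3

[TBX]:[XSB] = 4/3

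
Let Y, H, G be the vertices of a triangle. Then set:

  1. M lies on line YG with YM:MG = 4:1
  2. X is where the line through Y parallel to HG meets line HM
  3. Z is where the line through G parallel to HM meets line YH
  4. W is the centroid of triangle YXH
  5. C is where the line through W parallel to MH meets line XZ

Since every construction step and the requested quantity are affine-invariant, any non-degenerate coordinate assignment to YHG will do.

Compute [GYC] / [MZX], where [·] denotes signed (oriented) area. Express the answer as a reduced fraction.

[GYC]:[MZX] = -55/4

Assign Y = (0, 0), H = (1, 0), G = (0, 1) — the answer is frame-independent, so this choice is without loss of generality.
1. M lies on line YG with YM:MG = 4:1 ⇒ M = (0, 4/5)
2. X is where the line through Y parallel to HG meets line HM ⇒ X = (-4, 4)
3. Z is where the line through G parallel to HM meets line YH ⇒ Z = (5/4, 0)
4. W is the centroid of triangle YXH ⇒ W = (-1, 4/3)
5. C is where the line through W parallel to MH meets line XZ ⇒ C = (-11, 28/3)
2·[GYC] = -11, 2·[MZX] = 4/5
[GYC]:[MZX] = -11:4/5 = -55/4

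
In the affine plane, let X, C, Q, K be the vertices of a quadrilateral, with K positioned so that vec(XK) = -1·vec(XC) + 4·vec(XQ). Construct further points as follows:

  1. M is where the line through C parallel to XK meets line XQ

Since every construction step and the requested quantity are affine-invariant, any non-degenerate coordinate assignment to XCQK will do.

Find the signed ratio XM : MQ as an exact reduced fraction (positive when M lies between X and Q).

XM:MQ = -4/3

Assign X = (0, 0), C = (1, 0), Q = (0, 1), K = (-1, 4) — the answer is frame-independent, so this choice is without loss of generality.
1. M is where the line through C parallel to XK meets line XQ ⇒ M = (0, 4)
M = X + t·(Q−X) with t = 4, so XM:MQ = t:(1−t) = 4:-3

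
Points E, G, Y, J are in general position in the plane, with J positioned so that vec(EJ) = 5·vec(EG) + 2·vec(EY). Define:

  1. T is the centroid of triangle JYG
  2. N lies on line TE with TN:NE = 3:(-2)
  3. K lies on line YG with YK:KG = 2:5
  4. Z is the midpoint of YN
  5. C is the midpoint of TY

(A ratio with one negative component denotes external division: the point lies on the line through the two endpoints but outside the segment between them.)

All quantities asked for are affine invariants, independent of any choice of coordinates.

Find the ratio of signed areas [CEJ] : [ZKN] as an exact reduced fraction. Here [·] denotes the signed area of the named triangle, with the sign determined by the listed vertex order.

[CEJ]:[ZKN] = -3

Set E = (0, 0), G = (1, 0), Y = (0, 1), J = (5, 2); any affine frame gives the same invariant.
1. T is the centroid of triangle JYG ⇒ T = (2, 1)
2. N lies on line TE with TN:NE = 3:(-2) ⇒ N = (-4, -2)
3. K lies on line YG with YK:KG = 2:5 ⇒ K = (2/7, 5/7)
4. Z is the midpoint of YN ⇒ Z = (-2, -1/2)
5. C is the midpoint of TY ⇒ C = (1, 1)
2·[CEJ] = 3, 2·[ZKN] = -1
[CEJ]:[ZKN] = 3:-1 = -3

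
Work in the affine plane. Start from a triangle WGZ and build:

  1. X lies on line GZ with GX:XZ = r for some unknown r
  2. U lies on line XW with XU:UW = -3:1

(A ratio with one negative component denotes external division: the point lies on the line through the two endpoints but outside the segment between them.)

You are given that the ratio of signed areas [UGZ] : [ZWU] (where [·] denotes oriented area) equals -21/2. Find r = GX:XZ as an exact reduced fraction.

Work in coordinates with W = (0, 0), G = (1, 0), Z = (0, 1).
1. With GX:XZ = r, write λ = r/(r+1) so X = G + λ·(Z−G); X is affine-linear in λ
2. U lies on line XW with XU:UW = -3:1 ⇒ U is an affine combination of earlier points and hence also affine-linear in λ
Every point depending on X is an affine combination of X and λ-independent points, so each such coordinate is linear in λ; the λ² term in each signed area is a multiple of (Z−G)×(Z−G) = 0, so 2·[UGZ] and 2·[ZWU] are each linear in λ. Evaluating at λ=0 and λ=1:
  2·[UGZ] = 3/2,   2·[ZWU] = 1/2·λ − 1/2
So [UGZ]:[ZWU] = (3/2) / (1/2·λ − 1/2). Setting this equal to -21/2:
  3/2 = -21/2·(1/2·λ − 1/2)  ⇒  λ = 5/7
Then r = λ/(1−λ) = (5/7)/(2/7) = 5/2. Check: with r = 5/2, X = (2/7, 5/7) and [UGZ]:[ZWU] = -21/2 as required.

r = 5/2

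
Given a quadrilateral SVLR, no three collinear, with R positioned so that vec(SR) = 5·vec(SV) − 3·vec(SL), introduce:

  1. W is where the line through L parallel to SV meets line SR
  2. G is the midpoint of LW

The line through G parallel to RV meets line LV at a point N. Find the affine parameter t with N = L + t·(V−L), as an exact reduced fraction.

Assign S = (0, 0), V = (1, 0), L = (0, 1), R = (5, -3) — the answer is frame-independent, so this choice is without loss of generality.
1. W is where the line through L parallel to SV meets line SR ⇒ W = (-5/3, 1)
2. G is the midpoint of LW ⇒ G = (-5/6, 1)
through G parallel to RV: direction (-4, 3); meets LV at N = (5/2, -3/2)
N = L + t·(V−L) with t = 5/2

t = 5/2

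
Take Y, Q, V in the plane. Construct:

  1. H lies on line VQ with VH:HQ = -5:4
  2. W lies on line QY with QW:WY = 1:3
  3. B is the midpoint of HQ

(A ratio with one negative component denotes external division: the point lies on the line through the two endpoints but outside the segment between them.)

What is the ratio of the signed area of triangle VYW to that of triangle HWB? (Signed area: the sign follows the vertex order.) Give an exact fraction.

[VYW]:[HWB] = -3/2

Choose coordinates Y = (0, 0), Q = (1, 0), V = (0, 1).
1. H lies on line VQ with VH:HQ = -5:4 ⇒ H = (5, -4)
2. W lies on line QY with QW:WY = 1:3 ⇒ W = (3/4, 0)
3. B is the midpoint of HQ ⇒ B = (3, -2)
2·[VYW] = 3/4, 2·[HWB] = -1/2
[VYW]:[HWB] = 3/4:-1/2 = -3/2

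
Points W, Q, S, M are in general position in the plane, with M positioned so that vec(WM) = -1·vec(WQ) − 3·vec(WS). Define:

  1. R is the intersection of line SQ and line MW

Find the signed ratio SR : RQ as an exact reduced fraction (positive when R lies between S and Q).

Choose coordinates W = (0, 0), Q = (1, 0), S = (0, 1), M = (-1, -3).
1. R is the intersection of line SQ and line MW ⇒ R = (1/4, 3/4)
R = S + t·(Q−S) with t = 1/4, so SR:RQ = t:(1−t) = 1/4:3/4

SR:RQ = 1/3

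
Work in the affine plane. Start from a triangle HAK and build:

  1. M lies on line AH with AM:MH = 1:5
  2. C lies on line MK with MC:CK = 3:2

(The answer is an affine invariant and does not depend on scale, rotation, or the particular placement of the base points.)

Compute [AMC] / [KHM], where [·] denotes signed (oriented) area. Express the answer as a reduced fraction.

[AMC]:[KHM] = -3/25

Set H = (0, 0), A = (1, 0), K = (0, 1); any affine frame gives the same invariant.
1. M lies on line AH with AM:MH = 1:5 ⇒ M = (5/6, 0)
2. C lies on line MK with MC:CK = 3:2 ⇒ C = (1/3, 3/5)
2·[AMC] = -1/10, 2·[KHM] = 5/6
[AMC]:[KHM] = -1/10:5/6 = -3/25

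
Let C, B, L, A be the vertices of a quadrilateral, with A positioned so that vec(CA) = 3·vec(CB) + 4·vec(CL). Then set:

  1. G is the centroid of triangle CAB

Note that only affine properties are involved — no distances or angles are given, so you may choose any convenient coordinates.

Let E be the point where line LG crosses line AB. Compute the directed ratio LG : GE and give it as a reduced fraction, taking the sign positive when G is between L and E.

LG:GE = 7/2

Work in coordinates with C = (0, 0), B = (1, 0), L = (0, 1), A = (3, 4).
1. G is the centroid of triangle CAB ⇒ G = (4/3, 4/3)
line LG meets AB at E = (12/7, 10/7)
G = L + t·(E−L) with t = 7/9, so LG:GE = 7/9:2/9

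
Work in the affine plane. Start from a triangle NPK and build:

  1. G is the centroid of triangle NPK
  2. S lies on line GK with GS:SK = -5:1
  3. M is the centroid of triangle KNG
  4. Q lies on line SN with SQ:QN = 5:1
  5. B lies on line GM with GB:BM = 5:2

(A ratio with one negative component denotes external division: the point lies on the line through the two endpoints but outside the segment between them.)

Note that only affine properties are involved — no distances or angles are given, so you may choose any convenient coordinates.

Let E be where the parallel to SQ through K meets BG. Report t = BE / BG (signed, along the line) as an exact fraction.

Assign N = (0, 0), P = (1, 0), K = (0, 1) — the answer is frame-independent, so this choice is without loss of generality.
1. G is the centroid of triangle NPK ⇒ G = (1/3, 1/3)
2. S lies on line GK with GS:SK = -5:1 ⇒ S = (-1/12, 7/6)
3. M is the centroid of triangle KNG ⇒ M = (1/9, 4/9)
4. Q lies on line SN with SQ:QN = 5:1 ⇒ Q = (-1/72, 7/36)
5. B lies on line GM with GB:BM = 5:2 ⇒ B = (11/63, 26/63)
through K parallel to SQ: direction (5/72, -35/36); meets BG at E = (1/27, 13/27)
E = B + t·(G−B) with t = -13/15

t = -13/15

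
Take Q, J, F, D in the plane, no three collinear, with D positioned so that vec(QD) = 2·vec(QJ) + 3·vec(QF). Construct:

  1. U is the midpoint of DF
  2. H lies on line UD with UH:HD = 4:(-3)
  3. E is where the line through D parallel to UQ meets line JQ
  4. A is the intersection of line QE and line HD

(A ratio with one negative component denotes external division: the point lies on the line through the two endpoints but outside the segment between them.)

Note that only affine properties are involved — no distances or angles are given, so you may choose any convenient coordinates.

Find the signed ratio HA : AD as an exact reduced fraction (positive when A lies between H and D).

Assign Q = (0, 0), J = (1, 0), F = (0, 1), D = (2, 3) — the answer is frame-independent, so this choice is without loss of generality.
1. U is the midpoint of DF ⇒ U = (1, 2)
2. H lies on line UD with UH:HD = 4:(-3) ⇒ H = (5, 6)
3. E is where the line through D parallel to UQ meets line JQ ⇒ E = (1/2, 0)
4. A is the intersection of line QE and line HD ⇒ A = (-1, 0)
A = H + t·(D−H) with t = 2, so HA:AD = t:(1−t) = 2:-1

HA:AD = -2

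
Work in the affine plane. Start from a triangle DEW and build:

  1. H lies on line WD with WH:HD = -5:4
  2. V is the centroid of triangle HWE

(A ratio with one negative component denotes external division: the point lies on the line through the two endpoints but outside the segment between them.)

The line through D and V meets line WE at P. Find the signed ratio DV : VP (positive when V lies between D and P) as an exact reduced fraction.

DV:VP = -2/5

Work in coordinates with D = (0, 0), E = (1, 0), W = (0, 1).
1. H lies on line WD with WH:HD = -5:4 ⇒ H = (0, -4)
2. V is the centroid of triangle HWE ⇒ V = (1/3, -1)
line DV meets WE at P = (-1/2, 3/2)
V = D + t·(P−D) with t = -2/3, so DV:VP = -2/3:5/3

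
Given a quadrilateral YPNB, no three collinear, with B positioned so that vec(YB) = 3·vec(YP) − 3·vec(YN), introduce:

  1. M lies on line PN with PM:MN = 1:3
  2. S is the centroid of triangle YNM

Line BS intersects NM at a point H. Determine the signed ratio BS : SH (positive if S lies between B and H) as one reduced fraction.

BS:SH = 2

Set Y = (0, 0), P = (1, 0), N = (0, 1), B = (3, -3); any affine frame gives the same invariant.
1. M lies on line PN with PM:MN = 1:3 ⇒ M = (3/4, 1/4)
2. S is the centroid of triangle YNM ⇒ S = (1/4, 5/12)
line BS meets NM at H = (-9/8, 17/8)
S = B + t·(H−B) with t = 2/3, so BS:SH = 2/3:1/3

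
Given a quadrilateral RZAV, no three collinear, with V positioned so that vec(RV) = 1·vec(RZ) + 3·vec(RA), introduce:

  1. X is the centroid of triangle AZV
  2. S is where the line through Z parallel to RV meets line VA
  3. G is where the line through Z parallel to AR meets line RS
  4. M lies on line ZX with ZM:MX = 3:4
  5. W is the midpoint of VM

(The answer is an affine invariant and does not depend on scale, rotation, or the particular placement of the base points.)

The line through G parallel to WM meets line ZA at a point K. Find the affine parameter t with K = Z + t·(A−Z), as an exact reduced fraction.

Choose coordinates R = (0, 0), Z = (1, 0), A = (0, 1), V = (1, 3).
1. X is the centroid of triangle AZV ⇒ X = (2/3, 4/3)
2. S is where the line through Z parallel to RV meets line VA ⇒ S = (4, 9)
3. G is where the line through Z parallel to AR meets line RS ⇒ G = (1, 9/4)
4. M lies on line ZX with ZM:MX = 3:4 ⇒ M = (6/7, 4/7)
5. W is the midpoint of VM ⇒ W = (13/14, 25/14)
through G parallel to WM: direction (-1/14, -17/14); meets ZA at K = (7/8, 1/8)
K = Z + t·(A−Z) with t = 1/8

t = 1/8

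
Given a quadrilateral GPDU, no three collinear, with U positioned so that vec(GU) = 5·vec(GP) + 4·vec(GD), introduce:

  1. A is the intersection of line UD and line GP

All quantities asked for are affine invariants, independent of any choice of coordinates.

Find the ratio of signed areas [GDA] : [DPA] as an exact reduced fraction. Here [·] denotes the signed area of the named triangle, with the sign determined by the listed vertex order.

[GDA]:[DPA] = -5/8

Work in coordinates with G = (0, 0), P = (1, 0), D = (0, 1), U = (5, 4).
1. A is the intersection of line UD and line GP ⇒ A = (-5/3, 0)
2·[GDA] = 5/3, 2·[DPA] = -8/3
[GDA]:[DPA] = 5/3:-8/3 = -5/8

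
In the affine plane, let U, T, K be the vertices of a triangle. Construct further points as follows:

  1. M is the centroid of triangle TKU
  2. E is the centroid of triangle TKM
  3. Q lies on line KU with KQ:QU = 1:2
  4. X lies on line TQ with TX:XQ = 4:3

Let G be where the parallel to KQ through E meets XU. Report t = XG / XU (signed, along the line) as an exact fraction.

t = -1/27

Work in coordinates with U = (0, 0), T = (1, 0), K = (0, 1).
1. M is the centroid of triangle TKU ⇒ M = (1/3, 1/3)
2. E is the centroid of triangle TKM ⇒ E = (4/9, 4/9)
3. Q lies on line KU with KQ:QU = 1:2 ⇒ Q = (0, 2/3)
4. X lies on line TQ with TX:XQ = 4:3 ⇒ X = (3/7, 8/21)
through E parallel to KQ: direction (0, -1/3); meets XU at G = (4/9, 32/81)
G = X + t·(U−X) with t = -1/27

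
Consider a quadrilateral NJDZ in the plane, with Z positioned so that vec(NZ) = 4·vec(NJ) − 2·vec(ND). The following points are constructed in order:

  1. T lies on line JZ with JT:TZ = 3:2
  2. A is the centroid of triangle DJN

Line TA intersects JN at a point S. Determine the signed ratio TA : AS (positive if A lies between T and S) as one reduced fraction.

Choose coordinates N = (0, 0), J = (1, 0), D = (0, 1), Z = (4, -2).
1. T lies on line JZ with JT:TZ = 3:2 ⇒ T = (14/5, -6/5)
2. A is the centroid of triangle DJN ⇒ A = (1/3, 1/3)
line TA meets JN at S = (20/23, 0)
A = T + t·(S−T) with t = 23/18, so TA:AS = 23/18:-5/18

TA:AS = -23/5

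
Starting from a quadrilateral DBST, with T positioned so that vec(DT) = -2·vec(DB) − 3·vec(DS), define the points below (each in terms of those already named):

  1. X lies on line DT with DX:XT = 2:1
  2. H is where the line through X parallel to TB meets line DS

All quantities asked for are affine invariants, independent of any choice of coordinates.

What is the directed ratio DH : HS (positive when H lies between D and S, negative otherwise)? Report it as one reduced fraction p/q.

DH:HS = -2/5

Work in coordinates with D = (0, 0), B = (1, 0), S = (0, 1), T = (-2, -3).
1. X lies on line DT with DX:XT = 2:1 ⇒ X = (-4/3, -2)
2. H is where the line through X parallel to TB meets line DS ⇒ H = (0, -2/3)
H = D + t·(S−D) with t = -2/3, so DH:HS = t:(1−t) = -2/3:5/3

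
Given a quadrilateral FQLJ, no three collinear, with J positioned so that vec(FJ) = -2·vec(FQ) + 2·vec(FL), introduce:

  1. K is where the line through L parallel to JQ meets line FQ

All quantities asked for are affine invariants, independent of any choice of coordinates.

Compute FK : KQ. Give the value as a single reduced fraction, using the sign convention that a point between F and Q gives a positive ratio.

Assign F = (0, 0), Q = (1, 0), L = (0, 1), J = (-2, 2) — the answer is frame-independent, so this choice is without loss of generality.
1. K is where the line through L parallel to JQ meets line FQ ⇒ K = (3/2, 0)
K = F + t·(Q−F) with t = 3/2, so FK:KQ = t:(1−t) = 3/2:-1/2

FK:KQ = -3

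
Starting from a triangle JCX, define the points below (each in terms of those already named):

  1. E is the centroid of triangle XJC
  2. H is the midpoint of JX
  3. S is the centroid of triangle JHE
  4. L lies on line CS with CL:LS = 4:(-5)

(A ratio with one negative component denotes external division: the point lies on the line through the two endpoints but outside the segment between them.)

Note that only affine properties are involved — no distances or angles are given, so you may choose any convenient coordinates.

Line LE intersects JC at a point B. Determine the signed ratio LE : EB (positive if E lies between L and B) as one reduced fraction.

Choose coordinates J = (0, 0), C = (1, 0), X = (0, 1).
1. E is the centroid of triangle XJC ⇒ E = (1/3, 1/3)
2. H is the midpoint of JX ⇒ H = (0, 1/2)
3. S is the centroid of triangle JHE ⇒ S = (1/9, 5/18)
4. L lies on line CS with CL:LS = 4:(-5) ⇒ L = (41/9, -10/9)
line LE meets JC at B = (17/13, 0)
E = L + t·(B−L) with t = 13/10, so LE:EB = 13/10:-3/10

LE:EB = -13/3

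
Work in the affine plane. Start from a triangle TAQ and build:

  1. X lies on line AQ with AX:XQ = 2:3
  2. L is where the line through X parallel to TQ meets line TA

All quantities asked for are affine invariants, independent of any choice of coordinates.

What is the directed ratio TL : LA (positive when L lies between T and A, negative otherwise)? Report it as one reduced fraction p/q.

Choose coordinates T = (0, 0), A = (1, 0), Q = (0, 1).
1. X lies on line AQ with AX:XQ = 2:3 ⇒ X = (3/5, 2/5)
2. L is where the line through X parallel to TQ meets line TA ⇒ L = (3/5, 0)
L = T + t·(A−T) with t = 3/5, so TL:LA = t:(1−t) = 3/5:2/5

TL:LA = 3/2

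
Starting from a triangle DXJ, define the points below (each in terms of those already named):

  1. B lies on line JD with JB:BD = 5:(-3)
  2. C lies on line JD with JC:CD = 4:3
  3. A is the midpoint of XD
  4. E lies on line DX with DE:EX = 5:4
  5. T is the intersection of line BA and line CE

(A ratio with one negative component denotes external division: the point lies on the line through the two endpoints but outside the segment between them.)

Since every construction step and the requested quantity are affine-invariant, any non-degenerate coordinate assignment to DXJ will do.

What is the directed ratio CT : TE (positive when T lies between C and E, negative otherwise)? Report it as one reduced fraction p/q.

CT:TE = 81/7

Work in coordinates with D = (0, 0), X = (1, 0), J = (0, 1).
1. B lies on line JD with JB:BD = 5:(-3) ⇒ B = (0, -3/2)
2. C lies on line JD with JC:CD = 4:3 ⇒ C = (0, 3/7)
3. A is the midpoint of XD ⇒ A = (1/2, 0)
4. E lies on line DX with DE:EX = 5:4 ⇒ E = (5/9, 0)
5. T is the intersection of line BA and line CE ⇒ T = (45/88, 3/88)
T = C + t·(E−C) with t = 81/88, so CT:TE = t:(1−t) = 81/88:7/88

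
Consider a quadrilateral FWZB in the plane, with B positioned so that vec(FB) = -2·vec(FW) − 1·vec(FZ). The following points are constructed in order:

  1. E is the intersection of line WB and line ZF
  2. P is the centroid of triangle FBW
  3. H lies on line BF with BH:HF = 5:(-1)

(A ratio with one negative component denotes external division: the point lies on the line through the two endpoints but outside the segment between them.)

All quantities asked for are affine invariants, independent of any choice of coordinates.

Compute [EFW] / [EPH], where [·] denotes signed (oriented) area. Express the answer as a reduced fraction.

Choose coordinates F = (0, 0), W = (1, 0), Z = (0, 1), B = (-2, -1).
1. E is the intersection of line WB and line ZF ⇒ E = (0, -1/3)
2. P is the centroid of triangle FBW ⇒ P = (-1/3, -1/3)
3. H lies on line BF with BH:HF = 5:(-1) ⇒ H = (1/2, 1/4)
2·[EFW] = -1/3, 2·[EPH] = -7/36
[EFW]:[EPH] = -1/3:-7/36 = 12/7

[EFW]:[EPH] = 12/7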